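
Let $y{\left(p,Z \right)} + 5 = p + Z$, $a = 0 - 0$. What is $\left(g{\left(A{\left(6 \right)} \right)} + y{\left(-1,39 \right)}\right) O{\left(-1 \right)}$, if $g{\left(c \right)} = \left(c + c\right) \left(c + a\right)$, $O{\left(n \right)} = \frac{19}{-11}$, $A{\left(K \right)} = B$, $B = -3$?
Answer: $- \frac{969}{11} \approx -88.091$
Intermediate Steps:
$A{\left(K \right)} = -3$
$O{\left(n \right)} = - \frac{19}{11}$ ($O{\left(n \right)} = 19 \left(- \frac{1}{11}\right) = - \frac{19}{11}$)
$a = 0$ ($a = 0 + 0 = 0$)
$g{\left(c \right)} = 2 c^{2}$ ($g{\left(c \right)} = \left(c + c\right) \left(c + 0\right) = 2 c c = 2 c^{2}$)
$y{\left(p,Z \right)} = -5 + Z + p$ ($y{\left(p,Z \right)} = -5 + \left(p + Z\right) = -5 + \left(Z + p\right) = -5 + Z + p$)
$\left(g{\left(A{\left(6 \right)} \right)} + y{\left(-1,39 \right)}\right) O{\left(-1 \right)} = \left(2 \left(-3\right)^{2} - -33\right) \left(- \frac{19}{11}\right) = \left(2 \cdot 9 + 33\right) \left(- \frac{19}{11}\right) = \left(18 + 33\right) \left(- \frac{19}{11}\right) = 51 \left(- \frac{19}{11}\right) = - \frac{969}{11}$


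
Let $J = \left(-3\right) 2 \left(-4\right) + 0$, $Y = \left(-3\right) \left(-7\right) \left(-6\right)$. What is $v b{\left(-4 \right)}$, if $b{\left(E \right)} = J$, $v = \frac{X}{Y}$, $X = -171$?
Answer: $\frac{228}{7} \approx 32.571$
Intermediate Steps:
$Y = -126$ ($Y = 21 \left(-6\right) = -126$)
$v = \frac{19}{14}$ ($v = - \frac{171}{-126} = \left(-171\right) \left(- \frac{1}{126}\right) = \frac{19}{14} \approx 1.3571$)
$J = 24$ ($J = \left(-6\right) \left(-4\right) + 0 = 24 + 0 = 24$)
$b{\left(E \right)} = 24$
$v b{\left(-4 \right)} = \frac{19}{14} \cdot 24 = \frac{228}{7}$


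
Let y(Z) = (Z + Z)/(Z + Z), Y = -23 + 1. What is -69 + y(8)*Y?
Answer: -91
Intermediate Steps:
Y = -22
y(Z) = 1 (y(Z) = (2*Z)/((2*Z)) = (2*Z)*(1/(2*Z)) = 1)
-69 + y(8)*Y = -69 + 1*(-22) = -69 - 22 = -91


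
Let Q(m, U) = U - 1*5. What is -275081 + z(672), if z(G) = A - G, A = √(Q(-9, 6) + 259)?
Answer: -275753 + 2*√65 ≈ -2.7574e+5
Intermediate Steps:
Q(m, U) = -5 + U (Q(m, U) = U - 5 = -5 + U)
A = 2*√65 (A = √((-5 + 6) + 259) = √(1 + 259) = √260 = 2*√65 ≈ 16.125)
z(G) = -G + 2*√65 (z(G) = 2*√65 - G = -G + 2*√65)
-275081 + z(672) = -275081 + (-1*672 + 2*√65) = -275081 + (-672 + 2*√65) = -275753 + 2*√65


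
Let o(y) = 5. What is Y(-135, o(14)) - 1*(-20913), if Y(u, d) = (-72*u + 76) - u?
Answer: 30844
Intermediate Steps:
Y(u, d) = 76 - 73*u (Y(u, d) = (76 - 72*u) - u = 76 - 73*u)
Y(-135, o(14)) - 1*(-20913) = (76 - 73*(-135)) - 1*(-20913) = (76 + 9855) + 20913 = 9931 + 20913 = 30844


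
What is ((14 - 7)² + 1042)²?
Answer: 1190281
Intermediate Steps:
((14 - 7)² + 1042)² = (7² + 1042)² = (49 + 1042)² = 1091² = 1190281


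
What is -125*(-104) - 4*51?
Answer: 12796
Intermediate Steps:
-125*(-104) - 4*51 = 13000 - 204 = 12796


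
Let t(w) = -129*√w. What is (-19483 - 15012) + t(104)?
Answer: -34495 - 258*√26 ≈ -35811.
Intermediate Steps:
(-19483 - 15012) + t(104) = (-19483 - 15012) - 258*√26 = -34495 - 258*√26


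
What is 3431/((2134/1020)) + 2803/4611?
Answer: 8071364711/4919937 ≈ 1640.5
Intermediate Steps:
3431/((2134/1020)) + 2803/4611 = 3431/((2134*(1/1020))) + 2803*(1/4611) = 3431/(1067/510) + 2803/4611 = 3431*(510/1067) + 2803/4611 = 1749810/1067 + 2803/4611 = 8071364711/4919937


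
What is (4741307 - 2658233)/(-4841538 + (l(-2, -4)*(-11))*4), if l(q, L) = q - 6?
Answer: -148791/345799 ≈ -0.43028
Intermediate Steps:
l(q, L) = -6 + q
(4741307 - 2658233)/(-4841538 + (l(-2, -4)*(-11))*4) = (4741307 - 2658233)/(-4841538 + ((-6 - 2)*(-11))*4) = 2083074/(-4841538 - 8*(-11)*4) = 2083074/(-4841538 + 88*4) = 2083074/(-4841538 + 352) = 2083074/(-4841186) = 2083074*(-1/4841186) = -148791/345799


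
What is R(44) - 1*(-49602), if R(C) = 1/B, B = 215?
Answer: 10664431/215 ≈ 49602.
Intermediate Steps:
R(C) = 1/215
R(44) - 1*(-49602) = 1/215 - 1*(-49602) = 1/215 + 49602 = 10664431/215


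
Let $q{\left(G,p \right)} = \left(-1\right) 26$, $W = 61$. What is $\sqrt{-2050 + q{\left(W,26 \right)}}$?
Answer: $2 i \sqrt{519} \approx 45.563 i$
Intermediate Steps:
$q{\left(G,p \right)} = -26$
$\sqrt{-2050 + q{\left(W,26 \right)}} = \sqrt{-2050 - 26} = \sqrt{-2076} = 2 i \sqrt{519}$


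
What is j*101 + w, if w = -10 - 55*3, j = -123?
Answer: -12598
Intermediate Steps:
w = -175 (w = -10 - 11*15 = -10 - 165 = -175)
j*101 + w = -123*101 - 175 = -12423 - 175 = -12598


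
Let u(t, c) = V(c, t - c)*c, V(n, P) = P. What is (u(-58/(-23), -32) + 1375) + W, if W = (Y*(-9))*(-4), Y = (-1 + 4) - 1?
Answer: 7873/23 ≈ 342.30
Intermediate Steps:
Y = 2 (Y = 3 - 1 = 2)
u(t, c) = c*(t - c) (u(t, c) = (t - c)*c = c*(t - c))
W = 72 (W = (2*(-9))*(-4) = -18*(-4) = 72)
(u(-58/(-23), -32) + 1375) + W = (-32*(-58/(-23) - 1*(-32)) + 1375) + 72 = (-32*(-58*(-1/23) + 32) + 1375) + 72 = (-32*(58/23 + 32) + 1375) + 72 = (-32*794/23 + 1375) + 72 = (-25408/23 + 1375) + 72 = 6217/23 + 72 = 7873/23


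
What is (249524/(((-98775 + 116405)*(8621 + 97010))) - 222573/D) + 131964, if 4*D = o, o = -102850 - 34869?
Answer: 412762712353626878/3127690073135 ≈ 1.3197e+5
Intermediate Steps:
o = -137719
D = -137719/4 (D = (1/4)*(-137719) = -137719/4 ≈ -34430.)
(249524/(((-98775 + 116405)*(8621 + 97010))) - 222573/D) + 131964 = (249524/(((-98775 + 116405)*(8621 + 97010))) - 222573/(-137719/4)) + 131964 = (249524/((17630*105631)) - 222573*(-4/137719)) + 131964 = (249524/1862274530 + 890292/137719) + 131964 = (249524*(1/1862274530) + 890292/137719) + 131964 = (124762/931137265 + 890292/137719) + 131964 = 20219542439738/3127690073135 + 131964 = 412762712353626878/3127690073135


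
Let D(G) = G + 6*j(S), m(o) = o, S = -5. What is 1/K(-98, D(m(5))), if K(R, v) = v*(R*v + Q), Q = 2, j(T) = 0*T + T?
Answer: -1/61300 ≈ -1.6313e-5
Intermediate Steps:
j(T) = T (j(T) = 0 + T = T)
D(G) = -30 + G (D(G) = G + 6*(-5) = G - 30 = -30 + G)
K(R, v) = v*(2 + R*v) (K(R, v) = v*(R*v + 2) = v*(2 + R*v))
1/K(-98, D(m(5))) = 1/((-30 + 5)*(2 - 98*(-30 + 5))) = 1/(-25*(2 - 98*(-25))) = 1/(-25*(2 + 2450)) = 1/(-25*2452) = 1/(-61300) = -1/61300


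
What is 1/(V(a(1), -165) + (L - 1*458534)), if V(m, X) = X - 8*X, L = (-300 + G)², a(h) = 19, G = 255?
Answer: -1/455354 ≈ -2.1961e-6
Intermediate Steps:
L = 2025 (L = (-300 + 255)² = (-45)² = 2025)
V(m, X) = -7*X
1/(V(a(1), -165) + (L - 1*458534)) = 1/(-7*(-165) + (2025 - 1*458534)) = 1/(1155 + (2025 - 458534)) = 1/(1155 - 456509) = 1/(-455354) = -1/455354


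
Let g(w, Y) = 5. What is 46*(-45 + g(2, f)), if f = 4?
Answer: -1840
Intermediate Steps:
46*(-45 + g(2, f)) = 46*(-45 + 5) = 46*(-40) = -1840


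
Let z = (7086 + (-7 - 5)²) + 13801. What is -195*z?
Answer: -4101045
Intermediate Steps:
z = 21031 (z = (7086 + (-12)²) + 13801 = (7086 + 144) + 13801 = 7230 + 13801 = 21031)
-195*z = -195*21031 = -4101045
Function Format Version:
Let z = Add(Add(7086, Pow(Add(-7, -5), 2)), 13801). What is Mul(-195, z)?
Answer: -4101045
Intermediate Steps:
z = 21031 (z = Add(Add(7086, Pow(-12, 2)), 13801) = Add(Add(7086, 144), 13801) = Add(7230, 13801) = 21031)
Mul(-195, z) = Mul(-195, 21031) = -4101045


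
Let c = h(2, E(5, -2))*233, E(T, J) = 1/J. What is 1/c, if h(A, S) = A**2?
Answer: 1/932 ≈ 0.0010730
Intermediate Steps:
c = 932 (c = 2**2*233 = 4*233 = 932)
1/c = 1/932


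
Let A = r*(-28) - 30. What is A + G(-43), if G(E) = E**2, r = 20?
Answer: 1259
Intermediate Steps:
A = -590 (A = 20*(-28) - 30 = -560 - 30 = -590)
A + G(-43) = -590 + (-43)**2 = -590 + 1849 = 1259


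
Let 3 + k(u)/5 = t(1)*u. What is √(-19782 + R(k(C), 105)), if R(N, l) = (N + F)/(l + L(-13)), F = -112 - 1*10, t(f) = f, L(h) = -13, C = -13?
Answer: I*√41863358/46 ≈ 140.66*I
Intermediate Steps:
F = -122 (F = -112 - 10 = -122)
k(u) = -15 + 5*u (k(u) = -15 + 5*(1*u) = -15 + 5*u)
R(N, l) = (-122 + N)/(-13 + l) (R(N, l) = (N - 122)/(l - 13) = (-122 + N)/(-13 + l))
√(-19782 + R(k(C), 105)) = √(-19782 + (-122 + (-15 + 5*(-13)))/(-13 + 105)) = √(-19782 + (-122 + (-15 - 65))/92) = √(-19782 + (-122 - 80)/92) = √(-19782 + (1/92)*(-202)) = √(-19782 - 101/46) = √(-910073/46) = I*√41863358/46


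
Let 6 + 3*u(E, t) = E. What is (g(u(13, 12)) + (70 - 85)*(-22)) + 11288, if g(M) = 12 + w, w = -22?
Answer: 11608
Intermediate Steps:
u(E, t) = -2 + E/3
g(M) = -10 (g(M) = 12 - 22 = -10)
(g(u(13, 12)) + (70 - 85)*(-22)) + 11288 = (-10 + (70 - 85)*(-22)) + 11288 = (-10 - 15*(-22)) + 11288 = (-10 + 330) + 11288 = 320 + 11288 = 11608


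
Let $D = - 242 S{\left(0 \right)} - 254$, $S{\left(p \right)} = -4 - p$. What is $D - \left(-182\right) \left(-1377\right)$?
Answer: $-249900$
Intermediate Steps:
$D = 714$ ($D = - 242 \left(-4 - 0\right) - 254 = - 242 \left(-4 + 0\right) - 254 = \left(-242\right) \left(-4\right) - 254 = 968 - 254 = 714$)
$D - \left(-182\right) \left(-1377\right) = 714 - \left(-182\right) \left(-1377\right) = 714 - 250614 = -249900$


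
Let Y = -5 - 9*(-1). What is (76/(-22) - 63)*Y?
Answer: -2924/11 ≈ -265.82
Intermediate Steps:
Y = 4 (Y = -5 + 9 = 4)
(76/(-22) - 63)*Y = (76/(-22) - 63)*4 = (76*(-1/22) - 63)*4 = (-38/11 - 63)*4 = -731/11*4 = -2924/11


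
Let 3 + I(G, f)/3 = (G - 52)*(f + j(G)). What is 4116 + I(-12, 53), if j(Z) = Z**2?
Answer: -33717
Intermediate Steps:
I(G, f) = -9 + 3*(-52 + G)*(f + G**2) (I(G, f) = -9 + 3*((G - 52)*(f + G**2)) = -9 + 3*((-52 + G)*(f + G**2)) = -9 + 3*(-52 + G)*(f + G**2))
4116 + I(-12, 53) = 4116 + (-9 - 156*53 - 156*(-12)**2 + 3*(-12)**3 + 3*(-12)*53) = 4116 + (-9 - 8268 - 156*144 + 3*(-1728) - 1908) = 4116 + (-9 - 8268 - 22464 - 5184 - 1908) = 4116 - 37833 = -33717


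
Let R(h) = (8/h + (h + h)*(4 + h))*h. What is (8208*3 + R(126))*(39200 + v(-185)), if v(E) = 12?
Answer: 162823595104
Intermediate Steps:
R(h) = h*(8/h + 2*h*(4 + h)) (R(h) = (8/h + (2*h)*(4 + h))*h = (8/h + 2*h*(4 + h))*h = h*(8/h + 2*h*(4 + h)))
(8208*3 + R(126))*(39200 + v(-185)) = (8208*3 + (8 + 2*126³ + 8*126²))*(39200 + 12) = (24624 + (8 + 2*2000376 + 8*15876))*39212 = (24624 + (8 + 4000752 + 127008))*39212 = (24624 + 4127768)*39212 = 4152392*39212 = 162823595104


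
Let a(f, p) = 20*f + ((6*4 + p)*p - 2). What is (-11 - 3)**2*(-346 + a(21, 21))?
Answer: 199332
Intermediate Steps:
a(f, p) = -2 + 20*f + p*(24 + p) (a(f, p) = 20*f + ((24 + p)*p - 2) = 20*f + (p*(24 + p) - 2) = 20*f + (-2 + p*(24 + p)) = -2 + 20*f + p*(24 + p))
(-11 - 3)**2*(-346 + a(21, 21)) = (-11 - 3)**2*(-346 + (-2 + 21**2 + 20*21 + 24*21)) = (-14)**2*(-346 + (-2 + 441 + 420 + 504)) = 196*(-346 + 1363) = 196*1017 = 199332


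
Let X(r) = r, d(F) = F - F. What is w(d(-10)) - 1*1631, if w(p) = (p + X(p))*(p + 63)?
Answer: -1631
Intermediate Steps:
d(F) = 0
w(p) = 2*p*(63 + p) (w(p) = (p + p)*(p + 63) = (2*p)*(63 + p) = 2*p*(63 + p))
w(d(-10)) - 1*1631 = 2*0*(63 + 0) - 1*1631 = 2*0*63 - 1631 = 0 - 1631 = -1631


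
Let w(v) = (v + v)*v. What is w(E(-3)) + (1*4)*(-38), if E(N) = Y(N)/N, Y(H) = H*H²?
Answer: 10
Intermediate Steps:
Y(H) = H³
E(N) = N² (E(N) = N³/N = N²)
w(v) = 2*v² (w(v) = (2*v)*v = 2*v²)
w(E(-3)) + (1*4)*(-38) = 2*((-3)²)² + (1*4)*(-38) = 2*9² + 4*(-38) = 2*81 - 152 = 162 - 152 = 10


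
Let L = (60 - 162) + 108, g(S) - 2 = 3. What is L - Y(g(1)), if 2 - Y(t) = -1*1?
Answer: 3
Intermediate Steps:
g(S) = 5 (g(S) = 2 + 3 = 5)
Y(t) = 3 (Y(t) = 2 - (-1) = 2 - 1*(-1) = 2 + 1 = 3)
L = 6 (L = -102 + 108 = 6)
L - Y(g(1)) = 6 - 1*3 = 6 - 3 = 3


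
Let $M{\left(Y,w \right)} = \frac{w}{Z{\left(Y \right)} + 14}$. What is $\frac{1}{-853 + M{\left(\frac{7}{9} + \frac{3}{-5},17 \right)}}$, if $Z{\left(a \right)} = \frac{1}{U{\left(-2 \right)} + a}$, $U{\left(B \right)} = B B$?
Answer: $- \frac{2677}{2280285} \approx -0.001174$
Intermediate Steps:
$U{\left(B \right)} = B^{2}$
$Z{\left(a \right)} = \frac{1}{4 + a}$ ($Z{\left(a \right)} = \frac{1}{\left(-2\right)^{2} + a} = \frac{1}{4 + a}$)
$M{\left(Y,w \right)} = \frac{w}{14 + \frac{1}{4 + Y}}$ ($M{\left(Y,w \right)} = \frac{w}{\frac{1}{4 + Y} + 14} = \frac{w}{14 + \frac{1}{4 + Y}}$)
$\frac{1}{-853 + M{\left(\frac{7}{9} + \frac{3}{-5},17 \right)}} = \frac{1}{-853 + \frac{17 \left(4 + \left(\frac{7}{9} + \frac{3}{-5}\right)\right)}{57 + 14 \left(\frac{7}{9} + \frac{3}{-5}\right)}} = \frac{1}{-853 + \frac{17 \left(4 + \left(7 \cdot \frac{1}{9} + 3 \left(- \frac{1}{5}\right)\right)\right)}{57 + 14 \left(7 \cdot \frac{1}{9} + 3 \left(- \frac{1}{5}\right)\right)}} = \frac{1}{-853 + \frac{17 \left(4 + \left(\frac{7}{9} - \frac{3}{5}\right)\right)}{57 + 14 \left(\frac{7}{9} - \frac{3}{5}\right)}} = \frac{1}{-853 + \frac{17 \left(4 + \frac{8}{45}\right)}{57 + 14 \cdot \frac{8}{45}}} = \frac{1}{-853 + 17 \frac{1}{57 + \frac{112}{45}} \cdot \frac{188}{45}} = \frac{1}{-853 + 17 \frac{1}{\frac{2677}{45}} \cdot \frac{188}{45}} = \frac{1}{-853 + 17 \cdot \frac{45}{2677} \cdot \frac{188}{45}} = \frac{1}{-853 + \frac{3196}{2677}} = \frac{1}{- \frac{2280285}{2677}} = - \frac{2677}{2280285}$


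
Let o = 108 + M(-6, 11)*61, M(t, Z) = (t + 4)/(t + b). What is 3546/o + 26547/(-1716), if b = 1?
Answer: 2141761/189332 ≈ 11.312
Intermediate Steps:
M(t, Z) = (4 + t)/(1 + t) (M(t, Z) = (t + 4)/(t + 1) = (4 + t)/(1 + t))
o = 662/5 (o = 108 + ((4 - 6)/(1 - 6))*61 = 108 + (-2/(-5))*61 = 108 - ⅕*(-2)*61 = 108 + (⅖)*61 = 108 + 122/5 = 662/5 ≈ 132.40)
3546/o + 26547/(-1716) = 3546/(662/5) + 26547/(-1716) = 3546*(5/662) + 26547*(-1/1716) = 8865/331 - 8849/572 = 2141761/189332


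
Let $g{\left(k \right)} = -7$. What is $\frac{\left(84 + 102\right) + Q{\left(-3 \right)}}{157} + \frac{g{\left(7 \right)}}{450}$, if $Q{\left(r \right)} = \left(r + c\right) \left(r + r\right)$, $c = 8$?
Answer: $\frac{69101}{70650} \approx 0.97808$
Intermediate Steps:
$Q{\left(r \right)} = 2 r \left(8 + r\right)$ ($Q{\left(r \right)} = \left(r + 8\right) \left(r + r\right) = \left(8 + r\right) 2 r = 2 r \left(8 + r\right)$)
$\frac{\left(84 + 102\right) + Q{\left(-3 \right)}}{157} + \frac{g{\left(7 \right)}}{450} = \frac{\left(84 + 102\right) + 2 \left(-3\right) \left(8 - 3\right)}{157} - \frac{7}{450} = \left(186 + 2 \left(-3\right) 5\right) \frac{1}{157} - \frac{7}{450} = \left(186 - 30\right) \frac{1}{157} - \frac{7}{450} = 156 \cdot \frac{1}{157} - \frac{7}{450} = \frac{156}{157} - \frac{7}{450} = \frac{69101}{70650}$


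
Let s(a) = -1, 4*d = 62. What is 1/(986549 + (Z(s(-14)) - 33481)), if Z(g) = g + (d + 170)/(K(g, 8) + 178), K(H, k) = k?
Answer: 372/354541295 ≈ 1.0492e-6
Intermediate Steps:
d = 31/2 (d = (1/4)*62 = 31/2 ≈ 15.500)
Z(g) = 371/372 + g (Z(g) = g + (31/2 + 170)/(8 + 178) = g + (371/2)/186 = g + (371/2)*(1/186) = g + 371/372 = 371/372 + g)
1/(986549 + (Z(s(-14)) - 33481)) = 1/(986549 + ((371/372 - 1) - 33481)) = 1/(986549 + (-1/372 - 33481)) = 1/(986549 - 12454933/372) = 1/(354541295/372) = 372/354541295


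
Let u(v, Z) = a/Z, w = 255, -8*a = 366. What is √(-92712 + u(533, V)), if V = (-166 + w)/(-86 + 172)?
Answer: I*√2938887690/178 ≈ 304.56*I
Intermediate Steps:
a = -183/4 (a = -⅛*366 = -183/4 ≈ -45.750)
V = 89/86 (V = (-166 + 255)/(-86 + 172) = 89/86 ≈ 1.0349)
u(v, Z) = -183/(4*Z)
√(-92712 + u(533, V)) = √(-92712 - 183/(4*89/86)) = √(-92712 - 183/4*86/89) = √(-92712 - 7869/178) = √(-16510605/178) = I*√2938887690/178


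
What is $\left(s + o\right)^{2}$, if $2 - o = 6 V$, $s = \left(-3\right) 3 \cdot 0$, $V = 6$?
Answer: $1156$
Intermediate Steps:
$s = 0$ ($s = \left(-9\right) 0 = 0$)
$o = -34$ ($o = 2 - 6 \cdot 6 = 2 - 36 = -34$)
$\left(s + o\right)^{2} = \left(0 - 34\right)^{2} = \left(-34\right)^{2} = 1156$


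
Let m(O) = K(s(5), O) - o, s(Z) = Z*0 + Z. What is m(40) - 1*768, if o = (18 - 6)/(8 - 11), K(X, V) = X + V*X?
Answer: -559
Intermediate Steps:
s(Z) = Z (s(Z) = 0 + Z = Z)
o = -4 (o = 12/(-3) = 12*(-⅓) = -4)
m(O) = 9 + 5*O (m(O) = 5*(1 + O) - 1*(-4) = (5 + 5*O) + 4 = 9 + 5*O)
m(40) - 1*768 = (9 + 5*40) - 1*768 = (9 + 200) - 768 = 209 - 768 = -559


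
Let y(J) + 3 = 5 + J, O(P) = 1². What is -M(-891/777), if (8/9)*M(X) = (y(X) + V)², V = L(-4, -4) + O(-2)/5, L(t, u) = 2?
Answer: -35176761/3354050 ≈ -10.488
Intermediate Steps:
O(P) = 1
y(J) = 2 + J (y(J) = -3 + (5 + J) = 2 + J)
V = 11/5 (V = 2 + 1/5 = 2 + 1*(⅕) = 2 + ⅕ = 11/5 ≈ 2.2000)
M(X) = 9*(21/5 + X)²/8 (M(X) = 9*((2 + X) + 11/5)²/8 = 9*(21/5 + X)²/8)
-M(-891/777) = -9*(21 + 5*(-891/777))²/200 = -9*(21 + 5*(-891*1/777))²/200 = -9*(21 + 5*(-297/259))²/200 = -9*(21 - 1485/259)²/200 = -9*(3954/259)²/200 = -9*15634116/(200*67081) = -1*35176761/3354050 = -35176761/3354050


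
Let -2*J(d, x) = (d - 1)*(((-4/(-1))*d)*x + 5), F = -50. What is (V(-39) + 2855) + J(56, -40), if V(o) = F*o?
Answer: 502135/2 ≈ 2.5107e+5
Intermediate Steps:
J(d, x) = -(-1 + d)*(5 + 4*d*x)/2 (J(d, x) = -(d - 1)*(((-4/(-1))*d)*x + 5)/2 = -(-1 + d)*(((-4*(-1))*d)*x + 5)/2 = -(-1 + d)*((4*d)*x + 5)/2 = -(-1 + d)*(4*d*x + 5)/2 = -(-1 + d)*(5 + 4*d*x)/2)
V(o) = -50*o
(V(-39) + 2855) + J(56, -40) = (-50*(-39) + 2855) + (5/2 - 5/2*56 - 2*(-40)*56**2 + 2*56*(-40)) = (1950 + 2855) + (5/2 - 140 - 2*(-40)*3136 - 4480) = 4805 + (5/2 - 140 + 250880 - 4480) = 4805 + 492525/2 = 502135/2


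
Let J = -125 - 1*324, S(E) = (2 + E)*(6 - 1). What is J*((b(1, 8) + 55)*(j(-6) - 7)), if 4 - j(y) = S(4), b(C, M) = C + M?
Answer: 948288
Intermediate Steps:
S(E) = 10 + 5*E (S(E) = (2 + E)*5 = 10 + 5*E)
j(y) = -26 (j(y) = 4 - (10 + 5*4) = 4 - (10 + 20) = 4 - 1*30 = 4 - 30 = -26)
J = -449 (J = -125 - 324 = -449)
J*((b(1, 8) + 55)*(j(-6) - 7)) = -449*((1 + 8) + 55)*(-26 - 7) = -449*(9 + 55)*(-33) = -28736*(-33) = -449*(-2112) = 948288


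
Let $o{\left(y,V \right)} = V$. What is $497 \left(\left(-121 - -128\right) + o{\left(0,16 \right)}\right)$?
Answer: $11431$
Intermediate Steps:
$497 \left(\left(-121 - -128\right) + o{\left(0,16 \right)}\right) = 497 \left(\left(-121 - -128\right) + 16\right) = 497 \left(\left(-121 + 128\right) + 16\right) = 497 \left(7 + 16\right) = 497 \cdot 23 = 11431$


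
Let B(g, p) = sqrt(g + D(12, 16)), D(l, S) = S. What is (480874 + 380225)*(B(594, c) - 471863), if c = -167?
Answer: -406320757437 + 861099*sqrt(610) ≈ -4.0630e+11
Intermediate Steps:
B(g, p) = sqrt(16 + g) (B(g, p) = sqrt(g + 16) = sqrt(16 + g))
(480874 + 380225)*(B(594, c) - 471863) = (480874 + 380225)*(sqrt(16 + 594) - 471863) = 861099*(sqrt(610) - 471863) = 861099*(-471863 + sqrt(610)) = -406320757437 + 861099*sqrt(610)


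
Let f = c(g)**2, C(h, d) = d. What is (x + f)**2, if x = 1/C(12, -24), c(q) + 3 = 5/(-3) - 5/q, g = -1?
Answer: 25/5184 ≈ 0.0048225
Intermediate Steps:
c(q) = -14/3 - 5/q (c(q) = -3 + (5/(-3) - 5/q) = -3 + (5*(-1/3) - 5/q) = -3 + (-5/3 - 5/q) = -14/3 - 5/q)
f = 1/9 (f = (-14/3 - 5/(-1))**2 = (-14/3 - 5*(-1))**2 = (-14/3 + 5)**2 = (1/3)**2 = 1/9 ≈ 0.11111)
x = -1/24 (x = 1/(-24) = -1/24 ≈ -0.041667)
(x + f)**2 = (-1/24 + 1/9)**2 = (5/72)**2 = 25/5184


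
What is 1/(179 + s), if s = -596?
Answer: -1/417 ≈ -0.0023981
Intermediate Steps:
1/(179 + s) = 1/(179 - 596) = 1/(-417) = -1/417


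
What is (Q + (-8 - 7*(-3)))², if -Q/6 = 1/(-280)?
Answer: 3323329/19600 ≈ 169.56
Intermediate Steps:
Q = 3/140 (Q = -6/(-280) = -6*(-1/280) = 3/140 ≈ 0.021429)
(Q + (-8 - 7*(-3)))² = (3/140 + (-8 - 7*(-3)))² = (3/140 + (-8 + 21))² = (3/140 + 13)² = (1823/140)² = 3323329/19600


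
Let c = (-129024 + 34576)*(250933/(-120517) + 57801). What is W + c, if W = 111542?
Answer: -34625679977222/6343 ≈ -5.4589e+9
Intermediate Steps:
c = -34626387488128/6343 (c = -94448*(250933*(-1/120517) + 57801) = -94448*(-13207/6343 + 57801) = -94448*366618536/6343 = -34626387488128/6343 ≈ -5.4590e+9)
W + c = 111542 - 34626387488128/6343 = -34625679977222/6343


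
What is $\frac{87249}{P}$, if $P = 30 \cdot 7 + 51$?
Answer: $\frac{29083}{87} \approx 334.29$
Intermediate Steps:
$P = 261$ ($P = 210 + 51 = 261$)
$\frac{87249}{P} = \frac{87249}{261} = 87249 \cdot \frac{1}{261} = \frac{29083}{87}$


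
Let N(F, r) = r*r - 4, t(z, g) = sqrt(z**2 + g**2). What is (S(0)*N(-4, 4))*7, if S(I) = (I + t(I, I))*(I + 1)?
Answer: 0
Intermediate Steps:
t(z, g) = sqrt(g**2 + z**2)
N(F, r) = -4 + r**2 (N(F, r) = r**2 - 4 = -4 + r**2)
S(I) = (1 + I)*(I + sqrt(2)*sqrt(I**2)) (S(I) = (I + sqrt(I**2 + I**2))*(I + 1) = (I + sqrt(2*I**2))*(1 + I) = (I + sqrt(2)*sqrt(I**2))*(1 + I) = (1 + I)*(I + sqrt(2)*sqrt(I**2)))
(S(0)*N(-4, 4))*7 = ((0 + 0**2 + sqrt(2)*sqrt(0**2) + 0*sqrt(2)*sqrt(0**2))*(-4 + 4**2))*7 = ((0 + 0 + sqrt(2)*sqrt(0) + 0*sqrt(2)*sqrt(0))*(-4 + 16))*7 = ((0 + 0 + sqrt(2)*0 + 0*sqrt(2)*0)*12)*7 = ((0 + 0 + 0 + 0)*12)*7 = (0*12)*7 = 0*7 = 0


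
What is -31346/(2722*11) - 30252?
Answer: -452918365/14971 ≈ -30253.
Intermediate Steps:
-31346/(2722*11) - 30252 = -31346/29942 - 30252 = -31346*1/29942 - 30252 = -15673/14971 - 30252 = -452918365/14971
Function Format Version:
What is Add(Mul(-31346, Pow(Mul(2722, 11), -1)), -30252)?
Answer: Rational(-452918365, 14971) ≈ -30253.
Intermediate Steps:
Add(Mul(-31346, Pow(Mul(2722, 11), -1)), -30252) = Add(Mul(-31346, Pow(29942, -1)), -30252) = Add(Mul(-31346, Rational(1, 29942)), -30252) = Add(Rational(-15673, 14971), -30252) = Rational(-452918365, 14971)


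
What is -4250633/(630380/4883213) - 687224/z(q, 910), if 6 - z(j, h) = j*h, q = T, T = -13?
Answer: -61419320675276291/1865294420 ≈ -3.2927e+7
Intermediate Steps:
q = -13
z(j, h) = 6 - h*j (z(j, h) = 6 - j*h = 6 - h*j)
-4250633/(630380/4883213) - 687224/z(q, 910) = -4250633/(630380/4883213) - 687224/(6 - 1*910*(-13)) = -4250633/(630380*(1/4883213)) - 687224/(6 + 11830) = -4250633/630380/4883213 - 687224/11836 = -4250633*4883213/630380 - 687224*1/11836 = -20756746323829/630380 - 171806/2959 = -61419320675276291/1865294420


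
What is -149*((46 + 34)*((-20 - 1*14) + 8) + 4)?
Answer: 309324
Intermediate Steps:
-149*((46 + 34)*((-20 - 1*14) + 8) + 4) = -149*(80*((-20 - 14) + 8) + 4) = -149*(80*(-34 + 8) + 4) = -149*(80*(-26) + 4) = -149*(-2080 + 4) = -149*(-2076) = 309324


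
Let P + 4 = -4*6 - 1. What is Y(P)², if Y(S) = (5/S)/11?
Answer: 25/101761 ≈ 0.00024567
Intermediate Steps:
P = -29 (P = -4 + (-4*6 - 1) = -4 + (-24 - 1) = -4 - 25 = -29)
Y(S) = 5/(11*S) (Y(S) = (5/S)*(1/11) = 5/(11*S))
Y(P)² = ((5/11)/(-29))² = ((5/11)*(-1/29))² = (-5/319)² = 25/101761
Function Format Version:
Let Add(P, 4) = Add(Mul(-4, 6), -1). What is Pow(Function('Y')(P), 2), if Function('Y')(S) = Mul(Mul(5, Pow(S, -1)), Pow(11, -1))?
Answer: Rational(25, 101761) ≈ 0.00024567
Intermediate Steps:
P = -29 (P = Add(-4, Add(Mul(-4, 6), -1)) = Add(-4, Add(-24, -1)) = Add(-4, -25) = -29)
Function('Y')(S) = Mul(Rational(5, 11), Pow(S, -1)) (Function('Y')(S) = Mul(Mul(5, Pow(S, -1)), Rational(1, 11)) = Mul(Rational(5, 11), Pow(S, -1)))
Pow(Function('Y')(P), 2) = Pow(Mul(Rational(5, 11), Pow(-29, -1)), 2) = Pow(Mul(Rational(5, 11), Rational(-1, 29)), 2) = Pow(Rational(-5, 319), 2) = Rational(25, 101761)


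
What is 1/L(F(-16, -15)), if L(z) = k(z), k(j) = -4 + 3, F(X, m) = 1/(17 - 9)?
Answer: -1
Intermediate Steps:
F(X, m) = ⅛ (F(X, m) = 1/8 = ⅛)
k(j) = -1
L(z) = -1
1/L(F(-16, -15)) = 1/(-1) = -1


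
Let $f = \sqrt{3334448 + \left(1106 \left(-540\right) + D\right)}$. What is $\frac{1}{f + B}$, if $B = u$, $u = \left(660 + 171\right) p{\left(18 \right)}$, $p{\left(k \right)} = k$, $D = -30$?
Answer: $\frac{7479}{110502293} - \frac{\sqrt{2737178}}{221004586} \approx 6.0196 \cdot 10^{-5}$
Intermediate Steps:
$u = 14958$ ($u = \left(660 + 171\right) 18 = 831 \cdot 18 = 14958$)
$B = 14958$
$f = \sqrt{2737178}$ ($f = \sqrt{3334448 + \left(1106 \left(-540\right) - 30\right)} = \sqrt{3334448 - 597270} = \sqrt{2737178} \approx 1654.4$)
$\frac{1}{f + B} = \frac{1}{\sqrt{2737178} + 14958} = \frac{1}{14958 + \sqrt{2737178}}$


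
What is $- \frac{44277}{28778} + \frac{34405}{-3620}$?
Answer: $- \frac{115038983}{10417636} \approx -11.043$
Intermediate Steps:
$- \frac{44277}{28778} + \frac{34405}{-3620} = \left(-44277\right) \frac{1}{28778} + 34405 \left(- \frac{1}{3620}\right) = - \frac{44277}{28778} - \frac{6881}{724} = - \frac{115038983}{10417636}$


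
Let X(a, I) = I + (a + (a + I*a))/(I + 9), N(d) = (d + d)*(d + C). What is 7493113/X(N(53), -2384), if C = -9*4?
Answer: -17796143375/1369636 ≈ -12993.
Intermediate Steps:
C = -36
N(d) = 2*d*(-36 + d) (N(d) = (d + d)*(d - 36) = (2*d)*(-36 + d) = 2*d*(-36 + d))
X(a, I) = I + (2*a + I*a)/(9 + I)
7493113/X(N(53), -2384) = 7493113/((((-2384)² + 2*(2*53*(-36 + 53)) + 9*(-2384) - 4768*53*(-36 + 53))/(9 - 2384))) = 7493113/(((5683456 + 2*(2*53*17) - 21456 - 4768*53*17)/(-2375))) = 7493113/((-(5683456 + 2*1802 - 21456 - 2384*1802)/2375)) = 7493113/((-(5683456 + 3604 - 21456 - 4295968)/2375)) = 7493113/((-1/2375*1369636)) = 7493113/(-1369636/2375) = 7493113*(-2375/1369636) = -17796143375/1369636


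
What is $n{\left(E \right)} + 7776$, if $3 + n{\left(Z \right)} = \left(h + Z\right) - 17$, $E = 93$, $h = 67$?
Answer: $7916$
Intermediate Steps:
$n{\left(Z \right)} = 47 + Z$ ($n{\left(Z \right)} = -3 + \left(\left(67 + Z\right) - 17\right) = -3 + \left(50 + Z\right) = 47 + Z$)
$n{\left(E \right)} + 7776 = \left(47 + 93\right) + 7776 = 140 + 7776 = 7916$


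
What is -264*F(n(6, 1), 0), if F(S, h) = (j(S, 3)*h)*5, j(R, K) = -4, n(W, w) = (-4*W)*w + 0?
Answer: 0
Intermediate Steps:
n(W, w) = -4*W*w (n(W, w) = -4*W*w + 0 = -4*W*w)
F(S, h) = -20*h (F(S, h) = -4*h*5 = -20*h)
-264*F(n(6, 1), 0) = -(-5280)*0 = -264*0 = 0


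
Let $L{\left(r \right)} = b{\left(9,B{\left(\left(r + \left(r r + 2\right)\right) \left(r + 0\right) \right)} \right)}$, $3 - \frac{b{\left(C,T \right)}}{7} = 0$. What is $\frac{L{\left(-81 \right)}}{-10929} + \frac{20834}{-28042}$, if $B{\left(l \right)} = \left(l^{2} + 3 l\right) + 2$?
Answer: $- \frac{38047278}{51078503} \approx -0.74488$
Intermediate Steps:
$B{\left(l \right)} = 2 + l^{2} + 3 l$
$b{\left(C,T \right)} = 21$ ($b{\left(C,T \right)} = 21 - 0 = 21 + 0 = 21$)
$L{\left(r \right)} = 21$
$\frac{L{\left(-81 \right)}}{-10929} + \frac{20834}{-28042} = \frac{21}{-10929} + \frac{20834}{-28042} = 21 \left(- \frac{1}{10929}\right) + 20834 \left(- \frac{1}{28042}\right) = - \frac{7}{3643} - \frac{10417}{14021} = - \frac{38047278}{51078503}$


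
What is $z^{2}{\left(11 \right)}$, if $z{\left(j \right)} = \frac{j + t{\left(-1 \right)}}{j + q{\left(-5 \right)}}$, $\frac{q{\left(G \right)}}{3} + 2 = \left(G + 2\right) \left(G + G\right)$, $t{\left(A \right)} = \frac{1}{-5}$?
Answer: $\frac{2916}{225625} \approx 0.012924$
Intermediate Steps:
$t{\left(A \right)} = - \frac{1}{5}$
$q{\left(G \right)} = -6 + 6 G \left(2 + G\right)$ ($q{\left(G \right)} = -6 + 3 \left(G + 2\right) \left(G + G\right) = -6 + 3 \left(2 + G\right) 2 G = -6 + 3 \cdot 2 G \left(2 + G\right) = -6 + 6 G \left(2 + G\right)$)
$z{\left(j \right)} = \frac{- \frac{1}{5} + j}{84 + j}$ ($z{\left(j \right)} = \frac{j - \frac{1}{5}}{j + \left(-6 + 6 \left(-5\right)^{2} + 12 \left(-5\right)\right)} = \frac{- \frac{1}{5} + j}{j - -84} = \frac{- \frac{1}{5} + j}{j + 84} = \frac{- \frac{1}{5} + j}{84 + j}$)
$z^{2}{\left(11 \right)} = \left(\frac{- \frac{1}{5} + 11}{84 + 11}\right)^{2} = \left(\frac{1}{95} \cdot \frac{54}{5}\right)^{2} = \left(\frac{54}{475}\right)^{2} = \frac{2916}{225625}$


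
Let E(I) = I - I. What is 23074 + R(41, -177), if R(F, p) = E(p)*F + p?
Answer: 22897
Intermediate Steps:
E(I) = 0
R(F, p) = p (R(F, p) = 0*F + p = 0 + p = p)
23074 + R(41, -177) = 23074 - 177 = 22897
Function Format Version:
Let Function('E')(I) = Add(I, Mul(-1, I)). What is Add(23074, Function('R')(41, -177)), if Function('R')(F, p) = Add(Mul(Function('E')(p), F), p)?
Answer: 22897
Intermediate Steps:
Function('E')(I) = 0
Function('R')(F, p) = p (Function('R')(F, p) = Add(Mul(0, F), p) = Add(0, p) = p)
Add(23074, Function('R')(41, -177)) = Add(23074, -177) = 22897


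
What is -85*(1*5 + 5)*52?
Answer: -44200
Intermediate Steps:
-85*(1*5 + 5)*52 = -85*(5 + 5)*52 = -85*10*52 = -850*52 = -44200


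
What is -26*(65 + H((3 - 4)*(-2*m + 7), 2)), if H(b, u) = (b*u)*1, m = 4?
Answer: -1742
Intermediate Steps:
H(b, u) = b*u
-26*(65 + H((3 - 4)*(-2*m + 7), 2)) = -26*(65 + ((3 - 4)*(-2*4 + 7))*2) = -26*(65 - (-8 + 7)*2) = -26*(65 - 1*(-1)*2) = -26*(65 + 1*2) = -26*(65 + 2) = -26*67 = -1742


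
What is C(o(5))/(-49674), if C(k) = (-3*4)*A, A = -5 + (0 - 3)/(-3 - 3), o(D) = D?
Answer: -9/8279 ≈ -0.0010871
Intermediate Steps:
A = -9/2 (A = -5 - 3/(-6) = -5 - 3*(-⅙) = -5 + ½ = -9/2 ≈ -4.5000)
C(k) = 54 (C(k) = -3*4*(-9/2) = -12*(-9/2) = 54)
C(o(5))/(-49674) = 54/(-49674) = 54*(-1/49674) = -9/8279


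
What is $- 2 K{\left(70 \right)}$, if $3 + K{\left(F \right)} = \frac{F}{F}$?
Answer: $4$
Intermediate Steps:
$K{\left(F \right)} = -2$ ($K{\left(F \right)} = -3 + \frac{F}{F} = -3 + 1 = -2$)
$- 2 K{\left(70 \right)} = \left(-2\right) \left(-2\right) = 4$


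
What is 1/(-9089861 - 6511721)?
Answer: -1/15601582 ≈ -6.4096e-8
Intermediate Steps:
1/(-9089861 - 6511721) = 1/(-15601582) = -1/15601582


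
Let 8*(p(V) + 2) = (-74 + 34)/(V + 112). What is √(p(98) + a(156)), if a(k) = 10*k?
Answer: √2748270/42 ≈ 39.471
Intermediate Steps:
p(V) = -2 - 5/(112 + V) (p(V) = -2 + ((-74 + 34)/(V + 112))/8 = -2 + (-40/(112 + V))/8 = -2 - 5/(112 + V))
√(p(98) + a(156)) = √((-229 - 2*98)/(112 + 98) + 10*156) = √((-229 - 196)/210 + 1560) = √((1/210)*(-425) + 1560) = √(-85/42 + 1560) = √(65435/42) = √2748270/42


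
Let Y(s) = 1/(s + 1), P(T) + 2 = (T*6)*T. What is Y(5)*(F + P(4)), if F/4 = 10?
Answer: 67/3 ≈ 22.333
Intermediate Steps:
F = 40 (F = 4*10 = 40)
P(T) = -2 + 6*T² (P(T) = -2 + (T*6)*T = -2 + (6*T)*T = -2 + 6*T²)
Y(s) = 1/(1 + s)
Y(5)*(F + P(4)) = (40 + (-2 + 6*4²))/(1 + 5) = (40 + (-2 + 6*16))/6 = (40 + (-2 + 96))/6 = (40 + 94)/6 = (⅙)*134 = 67/3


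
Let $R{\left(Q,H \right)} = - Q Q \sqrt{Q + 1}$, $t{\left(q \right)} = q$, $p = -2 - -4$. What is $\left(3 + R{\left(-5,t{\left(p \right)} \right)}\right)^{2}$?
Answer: $\left(3 - 50 i\right)^{2} \approx -2491.0 - 300.0 i$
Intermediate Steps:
$p = 2$ ($p = -2 + 4 = 2$)
$R{\left(Q,H \right)} = - Q^{2} \sqrt{1 + Q}$
$\left(3 + R{\left(-5,t{\left(p \right)} \right)}\right)^{2} = \left(3 - \left(-5\right)^{2} \sqrt{1 - 5}\right)^{2} = \left(3 - 25 \sqrt{-4}\right)^{2} = \left(3 - 25 \cdot 2 i\right)^{2} = \left(3 - 50 i\right)^{2}$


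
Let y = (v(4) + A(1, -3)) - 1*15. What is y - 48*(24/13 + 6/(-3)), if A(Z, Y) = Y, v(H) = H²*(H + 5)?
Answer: 1734/13 ≈ 133.38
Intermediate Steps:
v(H) = H²*(5 + H)
y = 126 (y = (4²*(5 + 4) - 3) - 1*15 = (16*9 - 3) - 15 = (144 - 3) - 15 = 141 - 15 = 126)
y - 48*(24/13 + 6/(-3)) = 126 - 48*(24/13 + 6/(-3)) = 126 - 48*(24*(1/13) + 6*(-⅓)) = 126 - 48*(24/13 - 2) = 126 - 48*(-2/13) = 126 + 96/13 = 1734/13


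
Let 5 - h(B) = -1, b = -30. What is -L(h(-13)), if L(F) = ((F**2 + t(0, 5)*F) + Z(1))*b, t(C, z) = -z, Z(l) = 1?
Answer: 210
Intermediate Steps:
h(B) = 6 (h(B) = 5 - 1*(-1) = 5 + 1 = 6)
L(F) = -30 - 30*F**2 + 150*F (L(F) = ((F**2 + (-1*5)*F) + 1)*(-30) = ((F**2 - 5*F) + 1)*(-30) = (1 + F**2 - 5*F)*(-30) = -30 - 30*F**2 + 150*F)
-L(h(-13)) = -(-30 - 30*6**2 + 150*6) = -(-30 - 30*36 + 900) = -(-30 - 1080 + 900) = -1*(-210) = 210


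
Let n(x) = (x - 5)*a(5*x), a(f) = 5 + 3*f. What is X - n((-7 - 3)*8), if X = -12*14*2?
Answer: -101911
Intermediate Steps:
X = -336 (X = -168*2 = -336)
n(x) = (-5 + x)*(5 + 15*x) (n(x) = (x - 5)*(5 + 3*(5*x)) = (-5 + x)*(5 + 15*x))
X - n((-7 - 3)*8) = -336 - 5*(1 + 3*((-7 - 3)*8))*(-5 + (-7 - 3)*8) = -336 - 5*(1 + 3*(-10*8))*(-5 - 10*8) = -336 - 5*(1 + 3*(-80))*(-5 - 80) = -336 - 5*(1 - 240)*(-85) = -336 - 5*(-239)*(-85) = -336 - 1*101575 = -336 - 101575 = -101911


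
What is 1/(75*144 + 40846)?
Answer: 1/51646 ≈ 1.9363e-5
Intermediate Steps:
1/(75*144 + 40846) = 1/(10800 + 40846) = 1/51646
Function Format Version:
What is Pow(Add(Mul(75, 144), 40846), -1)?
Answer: Rational(1, 51646) ≈ 1.9363e-5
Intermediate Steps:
Pow(Add(Mul(75, 144), 40846), -1) = Pow(Add(10800, 40846), -1) = Pow(51646, -1) = Rational(1, 51646)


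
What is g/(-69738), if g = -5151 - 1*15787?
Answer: 10469/34869 ≈ 0.30024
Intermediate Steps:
g = -20938 (g = -5151 - 15787 = -20938)
g/(-69738) = -20938/(-69738) = -20938*(-1/69738) = 10469/34869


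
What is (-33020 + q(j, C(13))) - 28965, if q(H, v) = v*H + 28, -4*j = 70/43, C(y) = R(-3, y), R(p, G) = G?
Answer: -5328757/86 ≈ -61962.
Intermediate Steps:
C(y) = y
j = -35/86 (j = -35/(2*43) = -¼*70/43 = -35/86 ≈ -0.40698)
q(H, v) = 28 + H*v (q(H, v) = H*v + 28 = 28 + H*v)
(-33020 + q(j, C(13))) - 28965 = (-33020 + (28 - 35/86*13)) - 28965 = (-33020 + (28 - 455/86)) - 28965 = (-33020 + 1953/86) - 28965 = -2837767/86 - 28965 = -5328757/86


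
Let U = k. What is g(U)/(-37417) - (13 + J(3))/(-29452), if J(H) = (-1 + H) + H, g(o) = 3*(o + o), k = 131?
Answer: -11237883/551002742 ≈ -0.020395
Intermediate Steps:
U = 131
g(o) = 6*o (g(o) = 3*(2*o) = 6*o)
J(H) = -1 + 2*H
g(U)/(-37417) - (13 + J(3))/(-29452) = (6*131)/(-37417) - (13 + (-1 + 2*3))/(-29452) = 786*(-1/37417) - (13 + (-1 + 6))*(-1/29452) = -786/37417 - (13 + 5)*(-1/29452) = -786/37417 - 1*18*(-1/29452) = -786/37417 - 18*(-1/29452) = -786/37417 + 9/14726 = -11237883/551002742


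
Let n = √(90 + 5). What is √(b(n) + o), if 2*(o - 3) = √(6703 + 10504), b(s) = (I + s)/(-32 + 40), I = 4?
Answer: √(56 + 2*√95 + 8*√17207)/4 ≈ 8.3849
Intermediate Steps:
n = √95 ≈ 9.7468
b(s) = ½ + s/8 (b(s) = (4 + s)/(-32 + 40) = (4 + s)/8 = (4 + s)*(⅛) = ½ + s/8)
o = 3 + √17207/2 (o = 3 + √(6703 + 10504)/2 = 3 + √17207/2 ≈ 68.588)
√(b(n) + o) = √((½ + √95/8) + (3 + √17207/2)) = √(7/2 + √17207/2 + √95/8)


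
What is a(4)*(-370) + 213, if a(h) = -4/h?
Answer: 583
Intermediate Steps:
a(4)*(-370) + 213 = -4/4*(-370) + 213 = -4*1/4*(-370) + 213 = -1*(-370) + 213 = 370 + 213 = 583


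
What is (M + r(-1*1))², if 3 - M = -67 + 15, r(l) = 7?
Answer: 3844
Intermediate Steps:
M = 55 (M = 3 - (-67 + 15) = 3 - 1*(-52) = 3 + 52 = 55)
(M + r(-1*1))² = (55 + 7)² = 62² = 3844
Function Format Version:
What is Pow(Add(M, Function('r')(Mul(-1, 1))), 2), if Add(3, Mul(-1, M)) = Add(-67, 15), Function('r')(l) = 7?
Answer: 3844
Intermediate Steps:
M = 55 (M = Add(3, Mul(-1, Add(-67, 15))) = Add(3, Mul(-1, -52)) = Add(3, 52) = 55)
Pow(Add(M, Function('r')(Mul(-1, 1))), 2) = Pow(Add(55, 7), 2) = Pow(62, 2) = 3844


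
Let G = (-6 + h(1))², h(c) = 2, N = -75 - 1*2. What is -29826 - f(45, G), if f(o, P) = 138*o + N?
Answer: -35959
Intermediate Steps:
N = -77 (N = -75 - 2 = -77)
G = 16 (G = (-6 + 2)² = (-4)² = 16)
f(o, P) = -77 + 138*o (f(o, P) = 138*o - 77 = -77 + 138*o)
-29826 - f(45, G) = -29826 - (-77 + 138*45) = -29826 - (-77 + 6210) = -29826 - 1*6133 = -29826 - 6133 = -35959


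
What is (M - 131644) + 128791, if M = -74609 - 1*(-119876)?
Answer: 42414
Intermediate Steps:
M = 45267 (M = -74609 + 119876 = 45267)
(M - 131644) + 128791 = (45267 - 131644) + 128791 = -86377 + 128791 = 42414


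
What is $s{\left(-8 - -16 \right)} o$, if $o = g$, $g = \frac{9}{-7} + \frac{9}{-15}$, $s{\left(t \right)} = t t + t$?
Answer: $- \frac{4752}{35} \approx -135.77$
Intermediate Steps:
$s{\left(t \right)} = t + t^{2}$ ($s{\left(t \right)} = t^{2} + t = t + t^{2}$)
$g = - \frac{66}{35}$ ($g = 9 \left(- \frac{1}{7}\right) + 9 \left(- \frac{1}{15}\right) = - \frac{9}{7} - \frac{3}{5} = - \frac{66}{35} \approx -1.8857$)
$o = - \frac{66}{35} \approx -1.8857$
$s{\left(-8 - -16 \right)} o = \left(-8 - -16\right) \left(1 - -8\right) \left(- \frac{66}{35}\right) = \left(-8 + 16\right) \left(1 + \left(-8 + 16\right)\right) \left(- \frac{66}{35}\right) = 8 \left(1 + 8\right) \left(- \frac{66}{35}\right) = 8 \cdot 9 \left(- \frac{66}{35}\right) = 72 \left(- \frac{66}{35}\right) = - \frac{4752}{35}$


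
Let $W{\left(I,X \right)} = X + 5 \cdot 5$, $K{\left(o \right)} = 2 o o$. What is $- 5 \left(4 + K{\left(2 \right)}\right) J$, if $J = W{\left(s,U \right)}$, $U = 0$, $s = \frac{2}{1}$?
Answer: $-1500$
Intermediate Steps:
$s = 2$ ($s = 2 \cdot 1 = 2$)
$K{\left(o \right)} = 2 o^{2}$
$W{\left(I,X \right)} = 25 + X$ ($W{\left(I,X \right)} = X + 25 = 25 + X$)
$J = 25$ ($J = 25 + 0 = 25$)
$- 5 \left(4 + K{\left(2 \right)}\right) J = - 5 \left(4 + 2 \cdot 2^{2}\right) 25 = - 5 \left(4 + 2 \cdot 4\right) 25 = - 5 \left(4 + 8\right) 25 = \left(-5\right) 12 \cdot 25 = \left(-60\right) 25 = -1500$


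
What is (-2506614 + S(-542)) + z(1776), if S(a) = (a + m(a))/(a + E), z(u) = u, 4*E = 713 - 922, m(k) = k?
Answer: -5953995590/2377 ≈ -2.5048e+6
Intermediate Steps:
E = -209/4 (E = (713 - 922)/4 = (1/4)*(-209) = -209/4 ≈ -52.250)
S(a) = 2*a/(-209/4 + a) (S(a) = (a + a)/(a - 209/4) = (2*a)/(-209/4 + a) = 2*a/(-209/4 + a))
(-2506614 + S(-542)) + z(1776) = (-2506614 + 8*(-542)/(-209 + 4*(-542))) + 1776 = (-2506614 + 8*(-542)/(-209 - 2168)) + 1776 = (-2506614 + 8*(-542)/(-2377)) + 1776 = (-2506614 + 8*(-542)*(-1/2377)) + 1776 = (-2506614 + 4336/2377) + 1776 = -5958217142/2377 + 1776 = -5953995590/2377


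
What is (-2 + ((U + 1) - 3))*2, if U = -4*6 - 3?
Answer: -62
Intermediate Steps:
U = -27 (U = -24 - 3 = -27)
(-2 + ((U + 1) - 3))*2 = (-2 + ((-27 + 1) - 3))*2 = (-2 + (-26 - 3))*2 = (-2 - 29)*2 = -31*2 = -62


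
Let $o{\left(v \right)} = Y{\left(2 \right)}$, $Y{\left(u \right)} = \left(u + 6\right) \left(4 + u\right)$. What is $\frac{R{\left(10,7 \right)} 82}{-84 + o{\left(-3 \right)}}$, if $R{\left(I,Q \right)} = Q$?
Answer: $- \frac{287}{18} \approx -15.944$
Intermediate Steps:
$Y{\left(u \right)} = \left(4 + u\right) \left(6 + u\right)$ ($Y{\left(u \right)} = \left(6 + u\right) \left(4 + u\right) = \left(4 + u\right) \left(6 + u\right)$)
$o{\left(v \right)} = 48$ ($o{\left(v \right)} = 24 + 2^{2} + 10 \cdot 2 = 24 + 4 + 20 = 48$)
$\frac{R{\left(10,7 \right)} 82}{-84 + o{\left(-3 \right)}} = \frac{7 \cdot 82}{-84 + 48} = \frac{574}{-36} = 574 \left(- \frac{1}{36}\right) = - \frac{287}{18}$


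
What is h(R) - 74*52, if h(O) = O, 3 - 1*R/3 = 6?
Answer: -3857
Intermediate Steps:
R = -9 (R = 9 - 3*6 = 9 - 18 = -9)
h(R) - 74*52 = -9 - 74*52 = -9 - 3848 = -3857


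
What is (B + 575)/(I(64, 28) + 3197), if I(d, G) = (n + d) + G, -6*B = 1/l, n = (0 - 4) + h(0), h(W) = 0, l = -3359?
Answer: 11588551/66205890 ≈ 0.17504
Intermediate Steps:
n = -4 (n = (0 - 4) + 0 = -4 + 0 = -4)
B = 1/20154 (B = -⅙/(-3359) = -⅙*(-1/3359) = 1/20154 ≈ 4.9618e-5)
I(d, G) = -4 + G + d (I(d, G) = (-4 + d) + G = -4 + G + d)
(B + 575)/(I(64, 28) + 3197) = (1/20154 + 575)/((-4 + 28 + 64) + 3197) = 11588551/(20154*(88 + 3197)) = (11588551/20154)/3285 = (11588551/20154)*(1/3285) = 11588551/66205890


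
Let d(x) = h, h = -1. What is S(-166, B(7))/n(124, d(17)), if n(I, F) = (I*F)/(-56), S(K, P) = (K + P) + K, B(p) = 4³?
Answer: -3752/31 ≈ -121.03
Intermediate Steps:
B(p) = 64
S(K, P) = P + 2*K
d(x) = -1
n(I, F) = -F*I/56 (n(I, F) = (F*I)*(-1/56) = -F*I/56)
S(-166, B(7))/n(124, d(17)) = (64 + 2*(-166))/((-1/56*(-1)*124)) = (64 - 332)/(31/14) = -268*14/31 = -3752/31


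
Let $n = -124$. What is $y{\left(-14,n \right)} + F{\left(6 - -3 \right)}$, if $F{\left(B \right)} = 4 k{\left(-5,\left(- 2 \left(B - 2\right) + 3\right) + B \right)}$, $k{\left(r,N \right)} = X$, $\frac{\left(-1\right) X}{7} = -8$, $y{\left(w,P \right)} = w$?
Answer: $210$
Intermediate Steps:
$X = 56$ ($X = \left(-7\right) \left(-8\right) = 56$)
$k{\left(r,N \right)} = 56$
$F{\left(B \right)} = 224$ ($F{\left(B \right)} = 4 \cdot 56 = 224$)
$y{\left(-14,n \right)} + F{\left(6 - -3 \right)} = -14 + 224 = 210$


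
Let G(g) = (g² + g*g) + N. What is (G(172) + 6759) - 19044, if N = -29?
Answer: 46854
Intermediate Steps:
G(g) = -29 + 2*g² (G(g) = (g² + g*g) - 29 = (g² + g²) - 29 = 2*g² - 29 = -29 + 2*g²)
(G(172) + 6759) - 19044 = ((-29 + 2*172²) + 6759) - 19044 = ((-29 + 2*29584) + 6759) - 19044 = ((-29 + 59168) + 6759) - 19044 = (59139 + 6759) - 19044 = 65898 - 19044 = 46854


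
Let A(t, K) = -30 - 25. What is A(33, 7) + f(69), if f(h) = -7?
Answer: -62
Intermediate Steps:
A(t, K) = -55
A(33, 7) + f(69) = -55 - 7 = -62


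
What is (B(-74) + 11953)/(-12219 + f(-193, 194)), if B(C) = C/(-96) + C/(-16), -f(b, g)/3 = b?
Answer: -574003/558720 ≈ -1.0274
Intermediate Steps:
f(b, g) = -3*b
B(C) = -7*C/96 (B(C) = C*(-1/96) + C*(-1/16) = -C/96 - C/16 = -7*C/96)
(B(-74) + 11953)/(-12219 + f(-193, 194)) = (-7/96*(-74) + 11953)/(-12219 - 3*(-193)) = (259/48 + 11953)/(-12219 + 579) = (574003/48)/(-11640) = (574003/48)*(-1/11640) = -574003/558720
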